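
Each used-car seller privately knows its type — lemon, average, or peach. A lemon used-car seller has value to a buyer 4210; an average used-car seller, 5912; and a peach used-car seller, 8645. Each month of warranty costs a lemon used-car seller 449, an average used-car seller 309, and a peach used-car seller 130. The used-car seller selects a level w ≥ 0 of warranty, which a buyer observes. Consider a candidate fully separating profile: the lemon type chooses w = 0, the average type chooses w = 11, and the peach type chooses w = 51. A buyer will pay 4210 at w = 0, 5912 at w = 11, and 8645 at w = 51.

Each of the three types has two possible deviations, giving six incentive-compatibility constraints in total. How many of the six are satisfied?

Lemon (own payoff 4210): to w=11 gives 5912 − 449×11 = 973 → no gain ✓; to w=51 gives 8645 − 449×51 = -14254 → no gain ✓.
Average (own payoff 5912 − 309×11 = 2513): to w=0 gives 4210 → profitable ✗; to w=51 gives 8645 − 309×51 = -7114 → no gain ✓.
Peach (own payoff 8645 − 130×51 = 2015): to w=0 gives 4210 → profitable ✗; to w=11 gives 5912 − 130×11 = 4482 → profitable ✗.
3 of the 6 constraints hold; not an equilibrium.

3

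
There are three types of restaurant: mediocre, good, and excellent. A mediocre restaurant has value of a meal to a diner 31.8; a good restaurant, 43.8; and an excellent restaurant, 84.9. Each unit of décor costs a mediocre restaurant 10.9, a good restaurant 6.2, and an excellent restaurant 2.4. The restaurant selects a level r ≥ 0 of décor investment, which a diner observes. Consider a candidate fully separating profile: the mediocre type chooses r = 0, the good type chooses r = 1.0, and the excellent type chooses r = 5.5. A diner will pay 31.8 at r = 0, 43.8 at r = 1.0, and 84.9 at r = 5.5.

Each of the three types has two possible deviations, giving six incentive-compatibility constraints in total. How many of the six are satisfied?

Mediocre (own payoff 31.8): to r=1.0 gives 43.8 − 10.9×1.0 = 32.9 → profitable ✗; to r=5.5 gives 84.9 − 10.9×5.5 = 24.95 → no gain ✓.
Excellent (own payoff 84.9 − 2.4×5.5 = 71.7): to r=0 gives 31.8 → no gain ✓; to r=1.0 gives 43.8 − 2.4×1.0 = 41.4 → no gain ✓.
Good (own payoff 43.8 − 6.2×1.0 = 37.6): to r=0 gives 31.8 → no gain ✓; to r=5.5 gives 84.9 − 6.2×5.5 = 50.8 → profitable ✗.
4 of the 6 constraints hold; not an equilibrium.

4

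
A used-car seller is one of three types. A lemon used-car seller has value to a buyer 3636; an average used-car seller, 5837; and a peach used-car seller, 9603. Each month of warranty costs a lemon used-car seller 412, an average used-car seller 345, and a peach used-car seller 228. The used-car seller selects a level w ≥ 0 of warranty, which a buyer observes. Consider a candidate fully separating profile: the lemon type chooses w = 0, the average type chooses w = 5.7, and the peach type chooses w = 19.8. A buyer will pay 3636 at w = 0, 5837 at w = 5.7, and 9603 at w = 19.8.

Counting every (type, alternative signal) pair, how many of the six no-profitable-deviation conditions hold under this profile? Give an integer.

Average (own payoff 5837 − 345×5.7 = 3870.5): to w=0 gives 3636 → no gain ✓; to w=19.8 gives 9603 − 345×19.8 = 2772 → no gain ✓.
Peach (own payoff 9603 − 228×19.8 = 5088.6): to w=0 gives 3636 → no gain ✓; to w=5.7 gives 5837 − 228×5.7 = 4537.4 → no gain ✓.
Lemon (own payoff 3636): to w=5.7 gives 5837 − 412×5.7 = 3488.6 → no gain ✓; to w=19.8 gives 9603 − 412×19.8 = 1445.4 → no gain ✓.
6 of the 6 constraints hold; this profile is a separating equilibrium.

6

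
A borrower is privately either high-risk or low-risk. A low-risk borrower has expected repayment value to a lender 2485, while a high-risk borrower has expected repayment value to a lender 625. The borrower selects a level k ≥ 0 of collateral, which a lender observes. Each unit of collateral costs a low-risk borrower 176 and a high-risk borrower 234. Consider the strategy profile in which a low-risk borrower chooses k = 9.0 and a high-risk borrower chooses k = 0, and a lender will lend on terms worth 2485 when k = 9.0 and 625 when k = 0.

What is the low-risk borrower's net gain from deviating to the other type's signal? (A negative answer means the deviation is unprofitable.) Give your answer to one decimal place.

-276.0

Playing k = 9.0 the low-risk borrower receives 2485 − 176 × 9.0 = 901.
Deviating to k = 0 yields 625 instead.
Gain from deviating: 625 − 901 = -276.0.
The gain is negative, so the low-risk type's incentive-compatibility constraint is satisfied.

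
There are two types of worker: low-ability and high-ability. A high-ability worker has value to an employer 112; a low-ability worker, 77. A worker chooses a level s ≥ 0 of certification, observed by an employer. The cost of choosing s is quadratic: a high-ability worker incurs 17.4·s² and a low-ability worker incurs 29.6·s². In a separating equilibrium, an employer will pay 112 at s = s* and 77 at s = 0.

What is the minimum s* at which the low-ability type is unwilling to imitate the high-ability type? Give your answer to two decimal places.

The low-ability type at s = 0 receives 77; imitating at s* yields 112 − 29.6·s*².
Indifference: 77 = 112 − 29.6·s*², so s*² = (112 − 77) / 29.6 ≈ 1.1824.
s* = √1.1824 ≈ 1.09.

1.09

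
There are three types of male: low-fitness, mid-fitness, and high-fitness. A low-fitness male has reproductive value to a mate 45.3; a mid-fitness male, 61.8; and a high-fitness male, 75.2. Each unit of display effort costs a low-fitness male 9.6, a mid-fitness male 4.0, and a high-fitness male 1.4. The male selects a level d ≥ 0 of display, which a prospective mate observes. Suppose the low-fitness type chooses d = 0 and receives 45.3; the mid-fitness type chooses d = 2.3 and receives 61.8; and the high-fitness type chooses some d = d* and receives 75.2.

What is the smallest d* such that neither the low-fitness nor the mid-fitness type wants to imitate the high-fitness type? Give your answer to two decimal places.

5.65

Mid-fitness type (on-path payoff 61.8 − 4.0×2.3 = 52.6) won't mimic when 52.6 ≥ 75.2 − 4.0·d*, i.e. d* ≥ 5.65.
Low-fitness type (on-path payoff 45.3) won't mimic when 45.3 ≥ 75.2 − 9.6·d*, i.e. d* ≥ 3.11.
Both must hold, so d* = max(3.11, 5.65) = 5.65. The mid-fitness type's constraint binds.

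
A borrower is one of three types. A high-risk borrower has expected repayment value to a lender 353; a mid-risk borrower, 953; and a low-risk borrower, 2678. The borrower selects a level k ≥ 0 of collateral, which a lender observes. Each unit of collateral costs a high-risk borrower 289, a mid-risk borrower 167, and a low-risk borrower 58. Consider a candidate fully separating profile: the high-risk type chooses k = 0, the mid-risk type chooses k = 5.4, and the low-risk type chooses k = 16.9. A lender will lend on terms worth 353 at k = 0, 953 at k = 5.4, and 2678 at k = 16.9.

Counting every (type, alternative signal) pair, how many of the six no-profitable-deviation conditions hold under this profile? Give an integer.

5

Low-risk (own payoff 2678 − 58×16.9 = 1697.8): to k=0 gives 353 → no gain ✓; to k=5.4 gives 953 − 58×5.4 = 639.8 → no gain ✓.
High-risk (own payoff 353): to k=5.4 gives 953 − 289×5.4 = -607.6 → no gain ✓; to k=16.9 gives 2678 − 289×16.9 = -2206.1 → no gain ✓.
Mid-risk (own payoff 953 − 167×5.4 = 51.2): to k=0 gives 353 → profitable ✗; to k=16.9 gives 2678 − 167×16.9 = -144.3 → no gain ✓.
5 of the 6 constraints hold; not an equilibrium.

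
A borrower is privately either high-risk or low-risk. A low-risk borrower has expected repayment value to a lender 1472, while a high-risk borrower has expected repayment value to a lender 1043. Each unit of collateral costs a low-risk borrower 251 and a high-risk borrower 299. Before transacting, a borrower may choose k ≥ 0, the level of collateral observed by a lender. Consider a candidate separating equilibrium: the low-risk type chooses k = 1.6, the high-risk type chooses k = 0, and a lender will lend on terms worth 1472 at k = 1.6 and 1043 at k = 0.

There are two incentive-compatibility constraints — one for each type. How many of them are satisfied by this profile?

2

High-risk type: stay at 0 → 1043; mimic → 1472 − 299 × 1.6 = 993.6. IC holds (1043 ≥ 993.6).
Low-risk type: signal → 1472 − 251 × 1.6 = 1070.4; deviate to 0 → 1043. IC holds (1070.4 ≥ 1043).
2 of 2 constraints hold, so this is a separating equilibrium.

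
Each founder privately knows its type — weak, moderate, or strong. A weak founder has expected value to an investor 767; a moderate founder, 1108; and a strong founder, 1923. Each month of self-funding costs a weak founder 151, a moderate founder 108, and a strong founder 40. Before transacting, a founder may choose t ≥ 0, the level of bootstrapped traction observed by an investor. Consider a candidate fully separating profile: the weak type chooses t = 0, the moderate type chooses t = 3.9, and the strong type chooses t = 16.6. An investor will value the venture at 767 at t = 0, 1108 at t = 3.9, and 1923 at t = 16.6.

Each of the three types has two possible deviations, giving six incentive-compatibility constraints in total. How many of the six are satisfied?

Moderate (own payoff 1108 − 108×3.9 = 686.8): to t=0 gives 767 → profitable ✗; to t=16.6 gives 1923 − 108×16.6 = 130.2 → no gain ✓.
Weak (own payoff 767): to t=3.9 gives 1108 − 151×3.9 = 519.1 → no gain ✓; to t=16.6 gives 1923 − 151×16.6 = -583.6 → no gain ✓.
Strong (own payoff 1923 − 40×16.6 = 1259): to t=0 gives 767 → no gain ✓; to t=3.9 gives 1108 − 40×3.9 = 952 → no gain ✓.
5 of the 6 constraints hold; not an equilibrium.

5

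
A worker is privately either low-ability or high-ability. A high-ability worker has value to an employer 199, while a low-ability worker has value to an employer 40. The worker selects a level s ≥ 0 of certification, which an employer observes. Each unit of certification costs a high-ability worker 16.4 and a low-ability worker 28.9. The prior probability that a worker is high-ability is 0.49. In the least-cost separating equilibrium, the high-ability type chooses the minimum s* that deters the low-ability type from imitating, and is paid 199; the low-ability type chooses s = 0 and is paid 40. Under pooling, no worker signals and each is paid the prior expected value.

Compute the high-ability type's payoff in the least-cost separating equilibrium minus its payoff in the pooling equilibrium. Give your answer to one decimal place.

Least-cost separating signal: s* solves 40 = 199 − 28.9·s*, so s* = (199 − 40)/28.9 ≈ 5.5017.
High-ability type's separating payoff: 199 − 16.4 × s* = 199 − 16.4 × (199 − 40)/28.9 = 199 − 2607.6/28.9 ≈ 108.772.
Pooling payoff: 0.49 × 199 + 0.51 × 40 = 117.91.
Difference: 108.772 − 117.91 = -9.138, i.e. -9.1 to one decimal place.
The high-ability type would prefer the pooling outcome.

-9.1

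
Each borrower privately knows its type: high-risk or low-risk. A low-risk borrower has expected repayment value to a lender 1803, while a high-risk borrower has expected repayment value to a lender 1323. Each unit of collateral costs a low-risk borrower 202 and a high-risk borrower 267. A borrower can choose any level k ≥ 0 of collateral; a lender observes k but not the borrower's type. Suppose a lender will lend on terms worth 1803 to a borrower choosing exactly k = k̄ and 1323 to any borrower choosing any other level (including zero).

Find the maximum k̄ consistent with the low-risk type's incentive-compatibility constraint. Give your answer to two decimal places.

2.38

Choosing k̄ yields the low-risk type 1803 − 202·k̄; choosing zero yields 1323.
The low-risk type is indifferent at 1803 − 202·k̄ = 1323, i.e. k̄ = (1803 − 1323) / 202 ≈ 2.38.
For any k̄ above 2.38 the low-risk type would rather pool at zero, so separation collapses.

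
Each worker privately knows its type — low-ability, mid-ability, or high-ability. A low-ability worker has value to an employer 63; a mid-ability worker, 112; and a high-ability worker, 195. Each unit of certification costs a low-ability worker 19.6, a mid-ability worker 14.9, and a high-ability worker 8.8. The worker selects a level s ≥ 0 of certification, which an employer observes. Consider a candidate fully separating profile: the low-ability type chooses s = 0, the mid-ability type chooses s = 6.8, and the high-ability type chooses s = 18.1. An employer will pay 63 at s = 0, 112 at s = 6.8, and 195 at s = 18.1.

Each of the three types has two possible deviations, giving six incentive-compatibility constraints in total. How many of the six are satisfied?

Low-ability (own payoff 63): to s=6.8 gives 112 − 19.6×6.8 = -21.28 → no gain ✓; to s=18.1 gives 195 − 19.6×18.1 = -159.76 → no gain ✓.
Mid-ability (own payoff 112 − 14.9×6.8 = 10.68): to s=0 gives 63 → profitable ✗; to s=18.1 gives 195 − 14.9×18.1 = -74.69 → no gain ✓.
High-ability (own payoff 195 − 8.8×18.1 = 35.72): to s=0 gives 63 → profitable ✗; to s=6.8 gives 112 − 8.8×6.8 = 52.16 → profitable ✗.
3 of the 6 constraints hold; not an equilibrium.

3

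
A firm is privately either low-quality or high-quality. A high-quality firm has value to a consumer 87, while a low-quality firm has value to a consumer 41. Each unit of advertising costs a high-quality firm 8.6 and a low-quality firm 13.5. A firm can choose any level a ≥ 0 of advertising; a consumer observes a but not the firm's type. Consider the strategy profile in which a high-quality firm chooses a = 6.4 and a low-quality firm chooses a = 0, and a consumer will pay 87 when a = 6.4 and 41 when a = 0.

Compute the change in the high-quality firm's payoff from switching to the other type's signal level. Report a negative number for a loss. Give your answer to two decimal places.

9.04

Playing a = 6.4 the high-quality firm receives 87 − 8.6 × 6.4 = 31.96.
Deviating to a = 0 yields 41 instead.
Gain from deviating: 41 − 31.96 = 9.04.
The gain is positive, so the high-quality type's incentive-compatibility constraint is violated — this profile is not a separating equilibrium.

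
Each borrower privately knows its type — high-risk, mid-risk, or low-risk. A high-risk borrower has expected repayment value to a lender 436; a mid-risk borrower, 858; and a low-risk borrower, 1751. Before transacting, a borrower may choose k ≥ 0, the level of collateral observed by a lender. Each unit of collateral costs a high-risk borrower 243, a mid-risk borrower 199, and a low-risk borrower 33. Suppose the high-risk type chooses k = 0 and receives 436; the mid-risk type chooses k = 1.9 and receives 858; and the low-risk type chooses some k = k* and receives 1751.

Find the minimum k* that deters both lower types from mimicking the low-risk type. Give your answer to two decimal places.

High-risk type (on-path payoff 436) won't mimic when 436 ≥ 1751 − 243·k*, i.e. k* ≥ 5.41.
Mid-risk type (on-path payoff 858 − 199×1.9 = 479.9) won't mimic when 479.9 ≥ 1751 − 199·k*, i.e. k* ≥ 6.39.
Both must hold, so k* = max(5.41, 6.39) = 6.39. The mid-risk type's constraint binds.

6.39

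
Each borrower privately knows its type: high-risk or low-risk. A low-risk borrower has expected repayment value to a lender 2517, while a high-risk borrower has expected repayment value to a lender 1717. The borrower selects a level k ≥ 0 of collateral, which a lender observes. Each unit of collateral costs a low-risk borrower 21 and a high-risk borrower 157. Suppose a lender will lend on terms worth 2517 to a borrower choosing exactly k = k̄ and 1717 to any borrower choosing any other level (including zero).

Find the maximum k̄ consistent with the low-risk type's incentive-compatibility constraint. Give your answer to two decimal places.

38.10

Choosing k̄ yields the low-risk type 2517 − 21·k̄; choosing zero yields 1717.
The low-risk type is indifferent at 2517 − 21·k̄ = 1717, i.e. k̄ = (2517 − 1717) / 21 ≈ 38.10.
For any k̄ above 38.10 the low-risk type would rather pool at zero, so separation collapses.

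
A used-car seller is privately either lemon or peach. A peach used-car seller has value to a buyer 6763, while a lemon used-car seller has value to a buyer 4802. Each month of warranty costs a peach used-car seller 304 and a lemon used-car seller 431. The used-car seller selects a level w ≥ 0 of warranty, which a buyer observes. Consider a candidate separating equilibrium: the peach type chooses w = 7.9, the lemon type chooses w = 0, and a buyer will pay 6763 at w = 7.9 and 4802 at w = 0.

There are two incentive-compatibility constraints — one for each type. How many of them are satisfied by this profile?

1

Peach type: signal → 6763 − 304 × 7.9 = 4361.4; deviate to 0 → 4802. IC fails (4361.4 < 4802).
Lemon type: stay at 0 → 4802; mimic → 6763 − 431 × 7.9 = 3358.1. IC holds (4802 ≥ 3358.1).
1 of 2 constraints hold, so this profile is not an equilibrium.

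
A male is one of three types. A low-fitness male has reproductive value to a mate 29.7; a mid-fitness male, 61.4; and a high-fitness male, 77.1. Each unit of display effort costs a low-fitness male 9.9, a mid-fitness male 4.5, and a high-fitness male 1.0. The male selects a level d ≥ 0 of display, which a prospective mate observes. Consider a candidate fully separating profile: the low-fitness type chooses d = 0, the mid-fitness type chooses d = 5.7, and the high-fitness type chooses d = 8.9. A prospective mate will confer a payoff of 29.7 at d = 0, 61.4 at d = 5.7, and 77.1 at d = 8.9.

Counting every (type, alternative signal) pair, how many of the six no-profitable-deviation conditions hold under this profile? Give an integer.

Mid-fitness (own payoff 61.4 − 4.5×5.7 = 35.75): to d=0 gives 29.7 → no gain ✓; to d=8.9 gives 77.1 − 4.5×8.9 = 37.05 → profitable ✗.
High-fitness (own payoff 77.1 − 1.0×8.9 = 68.2): to d=0 gives 29.7 → no gain ✓; to d=5.7 gives 61.4 − 1.0×5.7 = 55.7 → no gain ✓.
Low-fitness (own payoff 29.7): to d=5.7 gives 61.4 − 9.9×5.7 = 4.97 → no gain ✓; to d=8.9 gives 77.1 − 9.9×8.9 = -11.01 → no gain ✓.
5 of the 6 constraints hold; not an equilibrium.

5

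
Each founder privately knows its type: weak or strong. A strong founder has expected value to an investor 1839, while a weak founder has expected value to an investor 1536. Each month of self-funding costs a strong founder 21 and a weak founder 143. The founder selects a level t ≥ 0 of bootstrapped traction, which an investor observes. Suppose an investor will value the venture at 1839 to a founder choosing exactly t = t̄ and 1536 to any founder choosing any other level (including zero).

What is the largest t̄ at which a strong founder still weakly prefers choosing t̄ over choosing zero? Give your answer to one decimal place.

Choosing t̄ yields the strong type 1839 − 21·t̄; choosing zero yields 1536.
The strong type is indifferent at 1839 − 21·t̄ = 1536, i.e. t̄ = (1839 − 1536) / 21 ≈ 14.4.
For any t̄ above 14.4 the strong type would rather pool at zero, so separation collapses.

14.4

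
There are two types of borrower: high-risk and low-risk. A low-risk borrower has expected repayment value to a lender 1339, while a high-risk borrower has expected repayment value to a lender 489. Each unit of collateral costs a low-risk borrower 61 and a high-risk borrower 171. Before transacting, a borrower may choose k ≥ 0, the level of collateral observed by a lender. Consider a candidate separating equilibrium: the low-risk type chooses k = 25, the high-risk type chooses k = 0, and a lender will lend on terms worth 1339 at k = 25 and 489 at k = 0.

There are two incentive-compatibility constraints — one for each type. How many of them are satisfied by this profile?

1

High-risk type: stay at 0 → 489; mimic → 1339 − 171 × 25 = -2936. IC holds (489 ≥ -2936).
Low-risk type: signal → 1339 − 61 × 25 = -186; deviate to 0 → 489. IC fails (-186 < 489).
1 of 2 constraints hold, so this profile is not an equilibrium.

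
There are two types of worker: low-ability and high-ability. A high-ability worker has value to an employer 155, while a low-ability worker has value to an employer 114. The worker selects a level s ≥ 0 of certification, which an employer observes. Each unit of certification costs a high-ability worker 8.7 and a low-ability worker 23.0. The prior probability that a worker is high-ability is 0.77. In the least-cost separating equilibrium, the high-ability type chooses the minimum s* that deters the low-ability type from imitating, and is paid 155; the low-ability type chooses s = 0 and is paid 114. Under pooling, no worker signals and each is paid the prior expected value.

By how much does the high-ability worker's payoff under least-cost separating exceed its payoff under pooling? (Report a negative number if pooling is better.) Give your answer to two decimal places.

Least-cost separating signal: s* solves 114 = 155 − 23.0·s*, so s* = (155 − 114)/23.0 ≈ 1.7826.
High-ability type's separating payoff: 155 − 8.7 × s* = 155 − 8.7 × (155 − 114)/23.0 = 155 − 356.7/23.0 ≈ 139.4913.
Pooling payoff: 0.77 × 155 + 0.23 × 114 = 145.57.
Difference: 139.4913 − 145.57 = -6.0787, i.e. -6.08 to two decimal places.
The high-ability type would prefer the pooling outcome.

-6.08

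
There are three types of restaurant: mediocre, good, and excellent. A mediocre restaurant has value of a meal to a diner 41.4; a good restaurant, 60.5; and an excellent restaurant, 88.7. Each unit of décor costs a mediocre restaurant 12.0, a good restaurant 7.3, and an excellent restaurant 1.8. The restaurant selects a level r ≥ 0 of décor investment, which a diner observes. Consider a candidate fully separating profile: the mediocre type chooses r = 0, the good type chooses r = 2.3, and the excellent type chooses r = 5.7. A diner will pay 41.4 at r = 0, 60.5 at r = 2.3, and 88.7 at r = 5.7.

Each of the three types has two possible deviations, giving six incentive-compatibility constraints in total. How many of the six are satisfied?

Mediocre (own payoff 41.4): to r=2.3 gives 60.5 − 12.0×2.3 = 32.9 → no gain ✓; to r=5.7 gives 88.7 − 12.0×5.7 = 20.3 → no gain ✓.
Good (own payoff 60.5 − 7.3×2.3 = 43.71): to r=0 gives 41.4 → no gain ✓; to r=5.7 gives 88.7 − 7.3×5.7 = 47.09 → profitable ✗.
Excellent (own payoff 88.7 − 1.8×5.7 = 78.44): to r=0 gives 41.4 → no gain ✓; to r=2.3 gives 60.5 − 1.8×2.3 = 56.36 → no gain ✓.
5 of the 6 constraints hold; not an equilibrium.

5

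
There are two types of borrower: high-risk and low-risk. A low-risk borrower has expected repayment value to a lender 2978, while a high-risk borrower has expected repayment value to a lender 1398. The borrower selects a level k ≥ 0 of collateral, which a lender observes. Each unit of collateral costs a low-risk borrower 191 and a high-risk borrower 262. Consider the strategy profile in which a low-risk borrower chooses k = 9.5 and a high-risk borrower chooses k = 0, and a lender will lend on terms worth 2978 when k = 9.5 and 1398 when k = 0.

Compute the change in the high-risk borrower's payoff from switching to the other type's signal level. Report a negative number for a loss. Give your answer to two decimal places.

-909.00

Playing k = 0 the high-risk borrower receives 1398.
Deviating to k = 9.5 brings payment 2978 at cost 262 × 9.5 = 2489, netting 489.
Gain from deviating: 489 − 1398 = -909.00.
The gain is negative, so the high-risk type's incentive-compatibility constraint is satisfied.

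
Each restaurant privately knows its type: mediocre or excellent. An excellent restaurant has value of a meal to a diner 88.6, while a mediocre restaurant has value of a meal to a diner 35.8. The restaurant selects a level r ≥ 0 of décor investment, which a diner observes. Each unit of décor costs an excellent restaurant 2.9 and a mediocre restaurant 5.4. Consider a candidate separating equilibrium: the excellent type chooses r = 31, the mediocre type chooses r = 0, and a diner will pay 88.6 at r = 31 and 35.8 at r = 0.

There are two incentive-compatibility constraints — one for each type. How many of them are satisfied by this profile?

Mediocre type: stay at 0 → 35.8; mimic → 88.6 − 5.4 × 31 = -78.8. IC holds (35.8 ≥ -78.8).
Excellent type: signal → 88.6 − 2.9 × 31 = -1.3; deviate to 0 → 35.8. IC fails (-1.3 < 35.8).
1 of 2 constraints hold, so this profile is not an equilibrium.

1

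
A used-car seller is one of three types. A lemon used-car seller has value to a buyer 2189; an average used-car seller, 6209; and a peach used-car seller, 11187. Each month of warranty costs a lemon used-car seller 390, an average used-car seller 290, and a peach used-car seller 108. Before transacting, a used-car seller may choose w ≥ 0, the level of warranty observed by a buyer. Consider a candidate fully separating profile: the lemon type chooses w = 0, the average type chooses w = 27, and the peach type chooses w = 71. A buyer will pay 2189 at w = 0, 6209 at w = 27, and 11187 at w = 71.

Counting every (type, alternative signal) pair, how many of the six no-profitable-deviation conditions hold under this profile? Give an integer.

5

Lemon (own payoff 2189): to w=27 gives 6209 − 390×27 = -4321 → no gain ✓; to w=71 gives 11187 − 390×71 = -16503 → no gain ✓.
Peach (own payoff 11187 − 108×71 = 3519): to w=0 gives 2189 → no gain ✓; to w=27 gives 6209 − 108×27 = 3293 → no gain ✓.
Average (own payoff 6209 − 290×27 = -1621): to w=0 gives 2189 → profitable ✗; to w=71 gives 11187 − 290×71 = -9403 → no gain ✓.
5 of the 6 constraints hold; not an equilibrium.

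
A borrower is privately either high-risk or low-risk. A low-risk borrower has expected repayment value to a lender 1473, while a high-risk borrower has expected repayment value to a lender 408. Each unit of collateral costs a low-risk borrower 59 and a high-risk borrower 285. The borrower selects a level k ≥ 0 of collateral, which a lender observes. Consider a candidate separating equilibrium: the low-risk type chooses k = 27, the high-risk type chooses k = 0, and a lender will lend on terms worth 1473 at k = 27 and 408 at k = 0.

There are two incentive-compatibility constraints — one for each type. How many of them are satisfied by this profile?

Low-risk type: signal → 1473 − 59 × 27 = -120; deviate to 0 → 408. IC fails (-120 < 408).
High-risk type: stay at 0 → 408; mimic → 1473 − 285 × 27 = -6222. IC holds (408 ≥ -6222).
1 of 2 constraints hold, so this profile is not an equilibrium.

1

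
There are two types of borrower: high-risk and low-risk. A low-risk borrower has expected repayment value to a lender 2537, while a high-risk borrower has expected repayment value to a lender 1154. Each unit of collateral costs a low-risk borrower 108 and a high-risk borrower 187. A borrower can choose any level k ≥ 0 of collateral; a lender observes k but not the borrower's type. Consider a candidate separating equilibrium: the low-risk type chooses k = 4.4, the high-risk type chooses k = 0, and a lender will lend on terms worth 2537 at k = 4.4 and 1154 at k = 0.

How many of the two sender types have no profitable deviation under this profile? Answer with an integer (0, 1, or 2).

1

High-risk type: stay at 0 → 1154; mimic → 2537 − 187 × 4.4 = 1714.2. IC fails (1154 < 1714.2).
Low-risk type: signal → 2537 − 108 × 4.4 = 2061.8; deviate to 0 → 1154. IC holds (2061.8 ≥ 1154).
1 of 2 constraints hold, so this profile is not an equilibrium.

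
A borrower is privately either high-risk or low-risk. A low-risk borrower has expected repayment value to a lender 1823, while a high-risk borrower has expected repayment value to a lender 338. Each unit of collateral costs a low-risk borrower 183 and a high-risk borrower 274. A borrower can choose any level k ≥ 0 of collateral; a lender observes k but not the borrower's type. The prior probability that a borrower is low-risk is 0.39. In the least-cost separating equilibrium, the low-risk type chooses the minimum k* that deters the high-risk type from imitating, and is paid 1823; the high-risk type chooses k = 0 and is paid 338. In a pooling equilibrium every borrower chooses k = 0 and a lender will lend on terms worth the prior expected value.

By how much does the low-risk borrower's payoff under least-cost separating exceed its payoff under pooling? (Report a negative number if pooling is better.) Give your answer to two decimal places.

-85.96

Least-cost separating signal: k* solves 338 = 1823 − 274·k*, so k* = (1823 − 338)/274 ≈ 5.4197.
Low-risk type's separating payoff: 1823 − 183 × k* = 1823 − 183 × (1823 − 338)/274 = 1823 − 271755/274 ≈ 831.1934.
Pooling payoff: 0.39 × 1823 + 0.61 × 338 = 917.15.
Difference: 831.1934 − 917.15 = -85.9566, i.e. -85.96 to two decimal places.
The low-risk type would prefer the pooling outcome.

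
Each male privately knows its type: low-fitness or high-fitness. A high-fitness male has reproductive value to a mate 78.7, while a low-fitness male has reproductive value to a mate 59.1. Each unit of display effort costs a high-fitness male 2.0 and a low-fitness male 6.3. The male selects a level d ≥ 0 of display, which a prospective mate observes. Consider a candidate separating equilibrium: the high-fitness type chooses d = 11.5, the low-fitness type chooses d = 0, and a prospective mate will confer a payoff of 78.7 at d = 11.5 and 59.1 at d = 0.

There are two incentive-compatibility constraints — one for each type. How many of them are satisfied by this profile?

1

High-fitness type: signal → 78.7 − 2.0 × 11.5 = 55.7; deviate to 0 → 59.1. IC fails (55.7 < 59.1).
Low-fitness type: stay at 0 → 59.1; mimic → 78.7 − 6.3 × 11.5 = 6.25. IC holds (59.1 ≥ 6.25).
1 of 2 constraints hold, so this profile is not an equilibrium.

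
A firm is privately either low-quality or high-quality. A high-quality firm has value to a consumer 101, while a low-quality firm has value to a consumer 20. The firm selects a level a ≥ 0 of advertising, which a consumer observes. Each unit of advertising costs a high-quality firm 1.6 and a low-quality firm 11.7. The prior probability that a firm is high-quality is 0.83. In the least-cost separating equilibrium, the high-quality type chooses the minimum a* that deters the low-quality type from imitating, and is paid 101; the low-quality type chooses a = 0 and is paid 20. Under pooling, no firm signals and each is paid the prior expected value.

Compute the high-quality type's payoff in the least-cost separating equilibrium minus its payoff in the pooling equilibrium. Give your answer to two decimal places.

2.69

Least-cost separating signal: a* solves 20 = 101 − 11.7·a*, so a* = (101 − 20)/11.7 ≈ 6.9231.
High-quality type's separating payoff: 101 − 1.6 × a* = 101 − 1.6 × (101 − 20)/11.7 = 101 − 129.6/11.7 ≈ 89.9231.
Pooling payoff: 0.83 × 101 + 0.17 × 20 = 87.23.
Difference: 89.9231 − 87.23 = 2.6931, i.e. 2.69 to two decimal places.
The high-quality type prefers to separate.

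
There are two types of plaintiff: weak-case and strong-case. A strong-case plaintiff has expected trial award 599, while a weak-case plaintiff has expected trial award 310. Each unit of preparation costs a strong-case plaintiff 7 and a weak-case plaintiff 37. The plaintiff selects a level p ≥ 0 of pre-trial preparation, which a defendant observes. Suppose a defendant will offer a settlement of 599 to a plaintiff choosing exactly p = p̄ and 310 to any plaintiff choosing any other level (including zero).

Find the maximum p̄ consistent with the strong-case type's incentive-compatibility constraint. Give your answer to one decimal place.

Choosing p̄ yields the strong-case type 599 − 7·p̄; choosing zero yields 310.
The strong-case type is indifferent at 599 − 7·p̄ = 310, i.e. p̄ = (599 − 310) / 7 ≈ 41.3.
For any p̄ above 41.3 the strong-case type would rather pool at zero, so separation collapses.

41.3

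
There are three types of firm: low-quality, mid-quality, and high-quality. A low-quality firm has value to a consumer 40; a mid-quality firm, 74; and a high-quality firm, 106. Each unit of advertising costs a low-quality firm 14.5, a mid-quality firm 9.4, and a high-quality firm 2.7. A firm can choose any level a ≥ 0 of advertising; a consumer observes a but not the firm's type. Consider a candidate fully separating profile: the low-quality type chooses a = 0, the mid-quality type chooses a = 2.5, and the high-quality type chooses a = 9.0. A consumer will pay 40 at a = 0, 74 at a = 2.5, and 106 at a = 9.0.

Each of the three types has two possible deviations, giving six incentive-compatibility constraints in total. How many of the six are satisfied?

6

Mid-quality (own payoff 74 − 9.4×2.5 = 50.5): to a=0 gives 40 → no gain ✓; to a=9.0 gives 106 − 9.4×9.0 = 21.4 → no gain ✓.
Low-quality (own payoff 40): to a=2.5 gives 74 − 14.5×2.5 = 37.75 → no gain ✓; to a=9.0 gives 106 − 14.5×9.0 = -24.5 → no gain ✓.
High-quality (own payoff 106 − 2.7×9.0 = 81.7): to a=0 gives 40 → no gain ✓; to a=2.5 gives 74 − 2.7×2.5 = 67.25 → no gain ✓.
6 of the 6 constraints hold; this profile is a separating equilibrium.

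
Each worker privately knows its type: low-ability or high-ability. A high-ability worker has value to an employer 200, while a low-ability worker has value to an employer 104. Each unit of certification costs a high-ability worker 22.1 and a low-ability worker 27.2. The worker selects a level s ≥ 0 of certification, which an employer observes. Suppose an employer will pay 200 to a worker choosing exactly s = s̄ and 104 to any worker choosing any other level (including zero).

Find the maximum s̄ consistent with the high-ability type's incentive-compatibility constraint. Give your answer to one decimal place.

Choosing s̄ yields the high-ability type 200 − 22.1·s̄; choosing zero yields 104.
The high-ability type is indifferent at 200 − 22.1·s̄ = 104, i.e. s̄ = (200 − 104) / 22.1 ≈ 4.3.
For any s̄ above 4.3 the high-ability type would rather pool at zero, so separation collapses.

4.3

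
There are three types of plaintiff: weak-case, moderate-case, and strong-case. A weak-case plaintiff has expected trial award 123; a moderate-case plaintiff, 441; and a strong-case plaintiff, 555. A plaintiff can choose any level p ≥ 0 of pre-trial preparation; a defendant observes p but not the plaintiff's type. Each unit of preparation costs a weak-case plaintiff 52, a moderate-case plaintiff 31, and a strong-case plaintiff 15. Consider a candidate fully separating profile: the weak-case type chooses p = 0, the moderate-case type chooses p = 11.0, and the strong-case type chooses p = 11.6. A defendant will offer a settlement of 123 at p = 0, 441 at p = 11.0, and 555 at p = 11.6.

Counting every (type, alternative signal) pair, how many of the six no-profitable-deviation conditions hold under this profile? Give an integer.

4

Moderate-case (own payoff 441 − 31×11.0 = 100): to p=0 gives 123 → profitable ✗; to p=11.6 gives 555 − 31×11.6 = 195.4 → profitable ✗.
Weak-case (own payoff 123): to p=11.0 gives 441 − 52×11.0 = -131 → no gain ✓; to p=11.6 gives 555 − 52×11.6 = -48.2 → no gain ✓.
Strong-case (own payoff 555 − 15×11.6 = 381): to p=0 gives 123 → no gain ✓; to p=11.0 gives 441 − 15×11.0 = 276 → no gain ✓.
4 of the 6 constraints hold; not an equilibrium.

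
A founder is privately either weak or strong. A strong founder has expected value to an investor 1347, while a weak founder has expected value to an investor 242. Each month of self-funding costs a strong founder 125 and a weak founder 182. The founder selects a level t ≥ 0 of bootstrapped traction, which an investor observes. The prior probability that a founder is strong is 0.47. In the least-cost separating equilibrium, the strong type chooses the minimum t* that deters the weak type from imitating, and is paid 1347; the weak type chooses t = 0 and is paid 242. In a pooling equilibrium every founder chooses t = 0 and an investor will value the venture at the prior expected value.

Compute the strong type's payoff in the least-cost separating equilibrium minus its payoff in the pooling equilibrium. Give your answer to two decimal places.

-173.28

Least-cost separating signal: t* solves 242 = 1347 − 182·t*, so t* = (1347 − 242)/182 ≈ 6.0714.
Strong type's separating payoff: 1347 − 125 × t* = 1347 − 125 × (1347 − 242)/182 = 1347 − 138125/182 ≈ 588.0714.
Pooling payoff: 0.47 × 1347 + 0.53 × 242 = 761.35.
Difference: 588.0714 − 761.35 = -173.2786, i.e. -173.28 to two decimal places.
The strong type would prefer the pooling outcome.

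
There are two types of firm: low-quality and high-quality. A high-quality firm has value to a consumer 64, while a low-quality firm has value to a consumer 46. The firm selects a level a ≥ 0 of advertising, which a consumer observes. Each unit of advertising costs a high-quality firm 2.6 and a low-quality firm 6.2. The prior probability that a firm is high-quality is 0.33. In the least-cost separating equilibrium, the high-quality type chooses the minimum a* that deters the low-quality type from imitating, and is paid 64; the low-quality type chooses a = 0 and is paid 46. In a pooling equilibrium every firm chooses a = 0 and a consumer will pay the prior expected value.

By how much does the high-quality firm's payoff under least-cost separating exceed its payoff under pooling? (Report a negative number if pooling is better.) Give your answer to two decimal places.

Least-cost separating signal: a* solves 46 = 64 − 6.2·a*, so a* = (64 − 46)/6.2 ≈ 2.9032.
High-quality type's separating payoff: 64 − 2.6 × a* = 64 − 2.6 × (64 − 46)/6.2 = 64 − 46.8/6.2 ≈ 56.4516.
Pooling payoff: 0.33 × 64 + 0.67 × 46 = 51.94.
Difference: 56.4516 − 51.94 = 4.5116, i.e. 4.51 to two decimal places.
The high-quality type prefers to separate.

4.51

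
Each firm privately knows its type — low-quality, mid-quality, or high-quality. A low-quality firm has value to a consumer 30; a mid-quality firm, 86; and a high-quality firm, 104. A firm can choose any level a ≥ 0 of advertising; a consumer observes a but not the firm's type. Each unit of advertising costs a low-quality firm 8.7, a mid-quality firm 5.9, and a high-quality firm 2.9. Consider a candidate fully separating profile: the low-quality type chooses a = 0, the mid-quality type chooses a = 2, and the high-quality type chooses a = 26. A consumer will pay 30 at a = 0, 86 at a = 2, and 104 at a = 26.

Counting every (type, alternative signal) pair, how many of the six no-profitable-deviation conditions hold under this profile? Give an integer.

High-quality (own payoff 104 − 2.9×26 = 28.6): to a=0 gives 30 → profitable ✗; to a=2 gives 86 − 2.9×2 = 80.2 → profitable ✗.
Low-quality (own payoff 30): to a=2 gives 86 − 8.7×2 = 68.6 → profitable ✗; to a=26 gives 104 − 8.7×26 = -122.2 → no gain ✓.
Mid-quality (own payoff 86 − 5.9×2 = 74.2): to a=0 gives 30 → no gain ✓; to a=26 gives 104 − 5.9×26 = -49.4 → no gain ✓.
3 of the 6 constraints hold; not an equilibrium.

3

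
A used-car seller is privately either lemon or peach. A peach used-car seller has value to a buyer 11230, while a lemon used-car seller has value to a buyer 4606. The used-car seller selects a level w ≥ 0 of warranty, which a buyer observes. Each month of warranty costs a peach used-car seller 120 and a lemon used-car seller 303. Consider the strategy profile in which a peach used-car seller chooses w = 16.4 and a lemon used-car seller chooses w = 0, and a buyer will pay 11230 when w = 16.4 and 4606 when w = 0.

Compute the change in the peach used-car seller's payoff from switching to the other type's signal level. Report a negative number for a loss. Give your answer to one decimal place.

Playing w = 16.4 the peach used-car seller receives 11230 − 120 × 16.4 = 9262.
Deviating to w = 0 yields 4606 instead.
Gain from deviating: 4606 − 9262 = -4656.0.
The gain is negative, so the peach type's incentive-compatibility constraint is satisfied.

-4656.0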